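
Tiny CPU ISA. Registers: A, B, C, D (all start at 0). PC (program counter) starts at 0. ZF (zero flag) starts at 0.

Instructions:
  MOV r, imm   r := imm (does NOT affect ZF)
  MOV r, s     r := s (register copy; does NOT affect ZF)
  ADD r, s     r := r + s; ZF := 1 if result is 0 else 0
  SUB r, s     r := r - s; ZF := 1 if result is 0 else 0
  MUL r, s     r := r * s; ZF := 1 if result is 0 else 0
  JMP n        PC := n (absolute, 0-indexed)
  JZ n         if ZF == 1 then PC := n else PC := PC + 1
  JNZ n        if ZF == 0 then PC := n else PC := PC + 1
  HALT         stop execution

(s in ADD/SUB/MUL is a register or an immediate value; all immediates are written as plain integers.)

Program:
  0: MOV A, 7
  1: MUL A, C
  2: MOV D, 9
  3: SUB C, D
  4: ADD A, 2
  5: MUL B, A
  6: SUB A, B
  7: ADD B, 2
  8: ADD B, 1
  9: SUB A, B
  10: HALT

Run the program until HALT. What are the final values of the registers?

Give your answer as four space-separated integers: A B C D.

Step 1: PC=0 exec 'MOV A, 7'. After: A=7 B=0 C=0 D=0 ZF=0 PC=1
Step 2: PC=1 exec 'MUL A, C'. After: A=0 B=0 C=0 D=0 ZF=1 PC=2
Step 3: PC=2 exec 'MOV D, 9'. After: A=0 B=0 C=0 D=9 ZF=1 PC=3
Step 4: PC=3 exec 'SUB C, D'. After: A=0 B=0 C=-9 D=9 ZF=0 PC=4
Step 5: PC=4 exec 'ADD A, 2'. After: A=2 B=0 C=-9 D=9 ZF=0 PC=5
Step 6: PC=5 exec 'MUL B, A'. After: A=2 B=0 C=-9 D=9 ZF=1 PC=6
Step 7: PC=6 exec 'SUB A, B'. After: A=2 B=0 C=-9 D=9 ZF=0 PC=7
Step 8: PC=7 exec 'ADD B, 2'. After: A=2 B=2 C=-9 D=9 ZF=0 PC=8
Step 9: PC=8 exec 'ADD B, 1'. After: A=2 B=3 C=-9 D=9 ZF=0 PC=9
Step 10: PC=9 exec 'SUB A, B'. After: A=-1 B=3 C=-9 D=9 ZF=0 PC=10
Step 11: PC=10 exec 'HALT'. After: A=-1 B=3 C=-9 D=9 ZF=0 PC=10 HALTED

Answer: -1 3 -9 9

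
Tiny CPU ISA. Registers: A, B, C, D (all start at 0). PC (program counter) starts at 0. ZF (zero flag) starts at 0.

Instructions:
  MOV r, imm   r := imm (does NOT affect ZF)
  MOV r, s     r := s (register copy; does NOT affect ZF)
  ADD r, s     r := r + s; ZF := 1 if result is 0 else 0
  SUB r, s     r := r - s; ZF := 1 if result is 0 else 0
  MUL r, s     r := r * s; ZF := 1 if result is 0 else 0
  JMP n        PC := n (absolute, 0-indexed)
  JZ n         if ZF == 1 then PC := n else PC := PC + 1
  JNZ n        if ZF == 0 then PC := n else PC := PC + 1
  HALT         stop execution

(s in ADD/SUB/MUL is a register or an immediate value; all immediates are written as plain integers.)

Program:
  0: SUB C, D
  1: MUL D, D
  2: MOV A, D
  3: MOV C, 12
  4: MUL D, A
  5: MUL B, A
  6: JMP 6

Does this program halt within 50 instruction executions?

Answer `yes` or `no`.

Step 1: PC=0 exec 'SUB C, D'. After: A=0 B=0 C=0 D=0 ZF=1 PC=1
Step 2: PC=1 exec 'MUL D, D'. After: A=0 B=0 C=0 D=0 ZF=1 PC=2
Step 3: PC=2 exec 'MOV A, D'. After: A=0 B=0 C=0 D=0 ZF=1 PC=3
Step 4: PC=3 exec 'MOV C, 12'. After: A=0 B=0 C=12 D=0 ZF=1 PC=4
Step 5: PC=4 exec 'MUL D, A'. After: A=0 B=0 C=12 D=0 ZF=1 PC=5
Step 6: PC=5 exec 'MUL B, A'. After: A=0 B=0 C=12 D=0 ZF=1 PC=6
Step 7: PC=6 exec 'JMP 6'. After: A=0 B=0 C=12 D=0 ZF=1 PC=6
State after step 7 equals state after step 6: the program is in a cycle of length 1 and will never halt.

Answer: no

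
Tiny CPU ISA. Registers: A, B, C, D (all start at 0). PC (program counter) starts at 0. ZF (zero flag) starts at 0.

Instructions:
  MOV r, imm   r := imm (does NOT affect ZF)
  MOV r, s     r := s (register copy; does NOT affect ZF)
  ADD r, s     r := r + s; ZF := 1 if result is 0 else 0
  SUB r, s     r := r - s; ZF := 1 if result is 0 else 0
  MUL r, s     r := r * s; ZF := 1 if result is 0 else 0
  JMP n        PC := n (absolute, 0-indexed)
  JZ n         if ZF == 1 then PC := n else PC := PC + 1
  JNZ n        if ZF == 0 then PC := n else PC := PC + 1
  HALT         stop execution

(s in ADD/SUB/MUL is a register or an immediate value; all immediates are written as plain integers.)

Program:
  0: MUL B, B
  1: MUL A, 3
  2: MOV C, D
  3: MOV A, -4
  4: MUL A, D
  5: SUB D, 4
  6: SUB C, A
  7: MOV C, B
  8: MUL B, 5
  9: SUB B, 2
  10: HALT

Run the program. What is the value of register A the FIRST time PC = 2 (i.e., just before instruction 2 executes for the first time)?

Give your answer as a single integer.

Step 1: PC=0 exec 'MUL B, B'. After: A=0 B=0 C=0 D=0 ZF=1 PC=1
Step 2: PC=1 exec 'MUL A, 3'. After: A=0 B=0 C=0 D=0 ZF=1 PC=2
First time PC=2: A=0

0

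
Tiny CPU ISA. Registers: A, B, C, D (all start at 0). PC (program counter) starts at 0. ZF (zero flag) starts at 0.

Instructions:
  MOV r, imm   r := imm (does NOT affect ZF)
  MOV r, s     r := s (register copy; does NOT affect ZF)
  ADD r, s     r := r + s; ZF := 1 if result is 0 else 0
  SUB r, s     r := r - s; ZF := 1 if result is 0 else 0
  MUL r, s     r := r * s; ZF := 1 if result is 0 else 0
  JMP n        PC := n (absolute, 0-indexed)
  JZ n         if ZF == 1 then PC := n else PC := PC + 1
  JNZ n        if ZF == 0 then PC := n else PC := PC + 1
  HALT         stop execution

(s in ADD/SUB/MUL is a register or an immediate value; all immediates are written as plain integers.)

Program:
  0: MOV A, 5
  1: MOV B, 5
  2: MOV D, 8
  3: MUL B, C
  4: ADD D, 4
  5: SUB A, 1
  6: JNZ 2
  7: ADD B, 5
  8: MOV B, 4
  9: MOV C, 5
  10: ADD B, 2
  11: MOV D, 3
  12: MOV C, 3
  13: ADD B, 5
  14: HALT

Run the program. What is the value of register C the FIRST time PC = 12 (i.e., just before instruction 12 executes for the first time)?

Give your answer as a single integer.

Step 1: PC=0 exec 'MOV A, 5'. After: A=5 B=0 C=0 D=0 ZF=0 PC=1
Step 2: PC=1 exec 'MOV B, 5'. After: A=5 B=5 C=0 D=0 ZF=0 PC=2
Step 3: PC=2 exec 'MOV D, 8'. After: A=5 B=5 C=0 D=8 ZF=0 PC=3
Step 4: PC=3 exec 'MUL B, C'. After: A=5 B=0 C=0 D=8 ZF=1 PC=4
Step 5: PC=4 exec 'ADD D, 4'. After: A=5 B=0 C=0 D=12 ZF=0 PC=5
Step 6: PC=5 exec 'SUB A, 1'. After: A=4 B=0 C=0 D=12 ZF=0 PC=6
Step 7: PC=6 exec 'JNZ 2'. After: A=4 B=0 C=0 D=12 ZF=0 PC=2
Step 8: PC=2 exec 'MOV D, 8'. After: A=4 B=0 C=0 D=8 ZF=0 PC=3
Step 9: PC=3 exec 'MUL B, C'. After: A=4 B=0 C=0 D=8 ZF=1 PC=4
Step 10: PC=4 exec 'ADD D, 4'. After: A=4 B=0 C=0 D=12 ZF=0 PC=5
Step 11: PC=5 exec 'SUB A, 1'. After: A=3 B=0 C=0 D=12 ZF=0 PC=6
Step 12: PC=6 exec 'JNZ 2'. After: A=3 B=0 C=0 D=12 ZF=0 PC=2
Step 13: PC=2 exec 'MOV D, 8'. After: A=3 B=0 C=0 D=8 ZF=0 PC=3
Step 14: PC=3 exec 'MUL B, C'. After: A=3 B=0 C=0 D=8 ZF=1 PC=4
Step 15: PC=4 exec 'ADD D, 4'. After: A=3 B=0 C=0 D=12 ZF=0 PC=5
Step 16: PC=5 exec 'SUB A, 1'. After: A=2 B=0 C=0 D=12 ZF=0 PC=6
Step 17: PC=6 exec 'JNZ 2'. After: A=2 B=0 C=0 D=12 ZF=0 PC=2
Step 18: PC=2 exec 'MOV D, 8'. After: A=2 B=0 C=0 D=8 ZF=0 PC=3
Step 19: PC=3 exec 'MUL B, C'. After: A=2 B=0 C=0 D=8 ZF=1 PC=4
Step 20: PC=4 exec 'ADD D, 4'. After: A=2 B=0 C=0 D=12 ZF=0 PC=5
Step 21: PC=5 exec 'SUB A, 1'. After: A=1 B=0 C=0 D=12 ZF=0 PC=6
Step 22: PC=6 exec 'JNZ 2'. After: A=1 B=0 C=0 D=12 ZF=0 PC=2
Step 23: PC=2 exec 'MOV D, 8'. After: A=1 B=0 C=0 D=8 ZF=0 PC=3
Step 24: PC=3 exec 'MUL B, C'. After: A=1 B=0 C=0 D=8 ZF=1 PC=4
Step 25: PC=4 exec 'ADD D, 4'. After: A=1 B=0 C=0 D=12 ZF=0 PC=5
Step 26: PC=5 exec 'SUB A, 1'. After: A=0 B=0 C=0 D=12 ZF=1 PC=6
Step 27: PC=6 exec 'JNZ 2'. After: A=0 B=0 C=0 D=12 ZF=1 PC=7
Step 28: PC=7 exec 'ADD B, 5'. After: A=0 B=5 C=0 D=12 ZF=0 PC=8
Step 29: PC=8 exec 'MOV B, 4'. After: A=0 B=4 C=0 D=12 ZF=0 PC=9
Step 30: PC=9 exec 'MOV C, 5'. After: A=0 B=4 C=5 D=12 ZF=0 PC=10
Step 31: PC=10 exec 'ADD B, 2'. After: A=0 B=6 C=5 D=12 ZF=0 PC=11
Step 32: PC=11 exec 'MOV D, 3'. After: A=0 B=6 C=5 D=3 ZF=0 PC=12
First time PC=12: C=5

5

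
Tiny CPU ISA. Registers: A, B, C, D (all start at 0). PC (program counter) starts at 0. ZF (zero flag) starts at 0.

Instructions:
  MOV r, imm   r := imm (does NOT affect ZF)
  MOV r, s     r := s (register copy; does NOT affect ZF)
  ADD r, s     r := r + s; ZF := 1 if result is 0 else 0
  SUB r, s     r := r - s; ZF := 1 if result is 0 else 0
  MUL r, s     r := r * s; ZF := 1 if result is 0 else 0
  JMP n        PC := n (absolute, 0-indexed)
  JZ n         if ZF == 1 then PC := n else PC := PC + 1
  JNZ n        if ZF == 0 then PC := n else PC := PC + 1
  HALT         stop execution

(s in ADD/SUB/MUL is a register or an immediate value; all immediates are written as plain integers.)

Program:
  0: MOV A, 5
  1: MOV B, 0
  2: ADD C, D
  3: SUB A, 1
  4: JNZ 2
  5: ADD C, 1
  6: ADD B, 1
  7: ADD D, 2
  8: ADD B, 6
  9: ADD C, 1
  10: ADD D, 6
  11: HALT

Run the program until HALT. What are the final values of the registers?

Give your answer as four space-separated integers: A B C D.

Answer: 0 7 2 8

Derivation:
Step 1: PC=0 exec 'MOV A, 5'. After: A=5 B=0 C=0 D=0 ZF=0 PC=1
Step 2: PC=1 exec 'MOV B, 0'. After: A=5 B=0 C=0 D=0 ZF=0 PC=2
Step 3: PC=2 exec 'ADD C, D'. After: A=5 B=0 C=0 D=0 ZF=1 PC=3
Step 4: PC=3 exec 'SUB A, 1'. After: A=4 B=0 C=0 D=0 ZF=0 PC=4
Step 5: PC=4 exec 'JNZ 2'. After: A=4 B=0 C=0 D=0 ZF=0 PC=2
Step 6: PC=2 exec 'ADD C, D'. After: A=4 B=0 C=0 D=0 ZF=1 PC=3
Step 7: PC=3 exec 'SUB A, 1'. After: A=3 B=0 C=0 D=0 ZF=0 PC=4
Step 8: PC=4 exec 'JNZ 2'. After: A=3 B=0 C=0 D=0 ZF=0 PC=2
Step 9: PC=2 exec 'ADD C, D'. After: A=3 B=0 C=0 D=0 ZF=1 PC=3
Step 10: PC=3 exec 'SUB A, 1'. After: A=2 B=0 C=0 D=0 ZF=0 PC=4
Step 11: PC=4 exec 'JNZ 2'. After: A=2 B=0 C=0 D=0 ZF=0 PC=2
Step 12: PC=2 exec 'ADD C, D'. After: A=2 B=0 C=0 D=0 ZF=1 PC=3
Step 13: PC=3 exec 'SUB A, 1'. After: A=1 B=0 C=0 D=0 ZF=0 PC=4
Step 14: PC=4 exec 'JNZ 2'. After: A=1 B=0 C=0 D=0 ZF=0 PC=2
Step 15: PC=2 exec 'ADD C, D'. After: A=1 B=0 C=0 D=0 ZF=1 PC=3
Step 16: PC=3 exec 'SUB A, 1'. After: A=0 B=0 C=0 D=0 ZF=1 PC=4
Step 17: PC=4 exec 'JNZ 2'. After: A=0 B=0 C=0 D=0 ZF=1 PC=5
Step 18: PC=5 exec 'ADD C, 1'. After: A=0 B=0 C=1 D=0 ZF=0 PC=6
Step 19: PC=6 exec 'ADD B, 1'. After: A=0 B=1 C=1 D=0 ZF=0 PC=7
Step 20: PC=7 exec 'ADD D, 2'. After: A=0 B=1 C=1 D=2 ZF=0 PC=8
Step 21: PC=8 exec 'ADD B, 6'. After: A=0 B=7 C=1 D=2 ZF=0 PC=9
Step 22: PC=9 exec 'ADD C, 1'. After: A=0 B=7 C=2 D=2 ZF=0 PC=10
Step 23: PC=10 exec 'ADD D, 6'. After: A=0 B=7 C=2 D=8 ZF=0 PC=11
Step 24: PC=11 exec 'HALT'. After: A=0 B=7 C=2 D=8 ZF=0 PC=11 HALTED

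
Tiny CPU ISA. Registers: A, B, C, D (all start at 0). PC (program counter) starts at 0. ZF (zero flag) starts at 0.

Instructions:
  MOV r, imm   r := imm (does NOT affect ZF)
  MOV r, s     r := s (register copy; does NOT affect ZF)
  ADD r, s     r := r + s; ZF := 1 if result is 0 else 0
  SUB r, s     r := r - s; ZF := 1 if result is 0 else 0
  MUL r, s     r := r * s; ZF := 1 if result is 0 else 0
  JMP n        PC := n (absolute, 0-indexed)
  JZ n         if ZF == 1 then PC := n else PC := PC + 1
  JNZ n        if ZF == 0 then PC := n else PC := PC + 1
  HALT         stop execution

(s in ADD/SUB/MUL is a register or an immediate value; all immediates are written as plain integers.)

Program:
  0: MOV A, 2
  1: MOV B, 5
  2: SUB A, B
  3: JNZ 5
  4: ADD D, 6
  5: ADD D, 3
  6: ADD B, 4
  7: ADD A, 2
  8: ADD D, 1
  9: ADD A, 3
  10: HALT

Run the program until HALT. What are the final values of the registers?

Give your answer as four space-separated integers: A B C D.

Answer: 2 9 0 4

Derivation:
Step 1: PC=0 exec 'MOV A, 2'. After: A=2 B=0 C=0 D=0 ZF=0 PC=1
Step 2: PC=1 exec 'MOV B, 5'. After: A=2 B=5 C=0 D=0 ZF=0 PC=2
Step 3: PC=2 exec 'SUB A, B'. After: A=-3 B=5 C=0 D=0 ZF=0 PC=3
Step 4: PC=3 exec 'JNZ 5'. After: A=-3 B=5 C=0 D=0 ZF=0 PC=5
Step 5: PC=5 exec 'ADD D, 3'. After: A=-3 B=5 C=0 D=3 ZF=0 PC=6
Step 6: PC=6 exec 'ADD B, 4'. After: A=-3 B=9 C=0 D=3 ZF=0 PC=7
Step 7: PC=7 exec 'ADD A, 2'. After: A=-1 B=9 C=0 D=3 ZF=0 PC=8
Step 8: PC=8 exec 'ADD D, 1'. After: A=-1 B=9 C=0 D=4 ZF=0 PC=9
Step 9: PC=9 exec 'ADD A, 3'. After: A=2 B=9 C=0 D=4 ZF=0 PC=10
Step 10: PC=10 exec 'HALT'. After: A=2 B=9 C=0 D=4 ZF=0 PC=10 HALTED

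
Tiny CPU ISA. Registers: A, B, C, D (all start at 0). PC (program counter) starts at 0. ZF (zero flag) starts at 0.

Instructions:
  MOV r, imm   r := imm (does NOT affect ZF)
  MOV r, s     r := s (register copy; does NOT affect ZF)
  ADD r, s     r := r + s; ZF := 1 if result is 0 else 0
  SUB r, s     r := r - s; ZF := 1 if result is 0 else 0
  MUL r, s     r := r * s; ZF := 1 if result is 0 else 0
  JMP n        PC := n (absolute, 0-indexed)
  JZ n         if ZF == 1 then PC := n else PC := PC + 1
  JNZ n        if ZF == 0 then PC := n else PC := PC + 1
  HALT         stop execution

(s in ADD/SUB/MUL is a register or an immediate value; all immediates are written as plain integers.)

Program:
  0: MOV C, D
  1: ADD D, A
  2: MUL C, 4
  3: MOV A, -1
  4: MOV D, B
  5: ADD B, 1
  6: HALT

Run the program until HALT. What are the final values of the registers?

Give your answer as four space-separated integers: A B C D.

Step 1: PC=0 exec 'MOV C, D'. After: A=0 B=0 C=0 D=0 ZF=0 PC=1
Step 2: PC=1 exec 'ADD D, A'. After: A=0 B=0 C=0 D=0 ZF=1 PC=2
Step 3: PC=2 exec 'MUL C, 4'. After: A=0 B=0 C=0 D=0 ZF=1 PC=3
Step 4: PC=3 exec 'MOV A, -1'. After: A=-1 B=0 C=0 D=0 ZF=1 PC=4
Step 5: PC=4 exec 'MOV D, B'. After: A=-1 B=0 C=0 D=0 ZF=1 PC=5
Step 6: PC=5 exec 'ADD B, 1'. After: A=-1 B=1 C=0 D=0 ZF=0 PC=6
Step 7: PC=6 exec 'HALT'. After: A=-1 B=1 C=0 D=0 ZF=0 PC=6 HALTED

Answer: -1 1 0 0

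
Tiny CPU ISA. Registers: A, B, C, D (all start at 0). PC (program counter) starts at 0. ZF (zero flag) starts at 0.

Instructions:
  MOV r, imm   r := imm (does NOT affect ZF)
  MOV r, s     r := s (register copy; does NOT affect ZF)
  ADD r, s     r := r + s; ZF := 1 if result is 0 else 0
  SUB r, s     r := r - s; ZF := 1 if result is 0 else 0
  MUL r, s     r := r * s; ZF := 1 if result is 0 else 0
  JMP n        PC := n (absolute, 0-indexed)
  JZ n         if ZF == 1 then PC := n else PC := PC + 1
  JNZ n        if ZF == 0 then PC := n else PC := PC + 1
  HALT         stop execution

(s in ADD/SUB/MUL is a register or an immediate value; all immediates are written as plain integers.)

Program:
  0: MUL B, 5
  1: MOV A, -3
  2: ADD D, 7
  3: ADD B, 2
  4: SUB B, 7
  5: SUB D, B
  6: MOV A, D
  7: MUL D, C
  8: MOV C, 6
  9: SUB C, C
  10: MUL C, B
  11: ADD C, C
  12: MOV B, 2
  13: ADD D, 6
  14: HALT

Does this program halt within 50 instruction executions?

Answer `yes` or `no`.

Step 1: PC=0 exec 'MUL B, 5'. After: A=0 B=0 C=0 D=0 ZF=1 PC=1
Step 2: PC=1 exec 'MOV A, -3'. After: A=-3 B=0 C=0 D=0 ZF=1 PC=2
Step 3: PC=2 exec 'ADD D, 7'. After: A=-3 B=0 C=0 D=7 ZF=0 PC=3
Step 4: PC=3 exec 'ADD B, 2'. After: A=-3 B=2 C=0 D=7 ZF=0 PC=4
Step 5: PC=4 exec 'SUB B, 7'. After: A=-3 B=-5 C=0 D=7 ZF=0 PC=5
Step 6: PC=5 exec 'SUB D, B'. After: A=-3 B=-5 C=0 D=12 ZF=0 PC=6
Step 7: PC=6 exec 'MOV A, D'. After: A=12 B=-5 C=0 D=12 ZF=0 PC=7
Step 8: PC=7 exec 'MUL D, C'. After: A=12 B=-5 C=0 D=0 ZF=1 PC=8
Step 9: PC=8 exec 'MOV C, 6'. After: A=12 B=-5 C=6 D=0 ZF=1 PC=9
Step 10: PC=9 exec 'SUB C, C'. After: A=12 B=-5 C=0 D=0 ZF=1 PC=10
Step 11: PC=10 exec 'MUL C, B'. After: A=12 B=-5 C=0 D=0 ZF=1 PC=11
Step 12: PC=11 exec 'ADD C, C'. After: A=12 B=-5 C=0 D=0 ZF=1 PC=12
Step 13: PC=12 exec 'MOV B, 2'. After: A=12 B=2 C=0 D=0 ZF=1 PC=13
Step 14: PC=13 exec 'ADD D, 6'. After: A=12 B=2 C=0 D=6 ZF=0 PC=14
Step 15: PC=14 exec 'HALT'. After: A=12 B=2 C=0 D=6 ZF=0 PC=14 HALTED

Answer: yes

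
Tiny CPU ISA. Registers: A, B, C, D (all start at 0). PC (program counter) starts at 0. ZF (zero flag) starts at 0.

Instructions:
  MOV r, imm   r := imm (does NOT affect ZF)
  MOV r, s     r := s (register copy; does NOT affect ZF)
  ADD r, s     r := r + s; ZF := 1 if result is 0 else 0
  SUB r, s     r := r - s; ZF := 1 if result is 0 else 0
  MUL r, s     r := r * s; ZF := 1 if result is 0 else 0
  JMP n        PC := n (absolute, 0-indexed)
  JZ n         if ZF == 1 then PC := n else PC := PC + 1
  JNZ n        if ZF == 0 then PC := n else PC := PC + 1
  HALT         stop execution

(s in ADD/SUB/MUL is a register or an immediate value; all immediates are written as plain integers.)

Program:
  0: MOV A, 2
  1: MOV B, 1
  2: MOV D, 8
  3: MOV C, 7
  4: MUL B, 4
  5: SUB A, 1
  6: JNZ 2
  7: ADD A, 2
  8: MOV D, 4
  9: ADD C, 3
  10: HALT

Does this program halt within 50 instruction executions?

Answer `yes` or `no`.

Step 1: PC=0 exec 'MOV A, 2'. After: A=2 B=0 C=0 D=0 ZF=0 PC=1
Step 2: PC=1 exec 'MOV B, 1'. After: A=2 B=1 C=0 D=0 ZF=0 PC=2
Step 3: PC=2 exec 'MOV D, 8'. After: A=2 B=1 C=0 D=8 ZF=0 PC=3
Step 4: PC=3 exec 'MOV C, 7'. After: A=2 B=1 C=7 D=8 ZF=0 PC=4
Step 5: PC=4 exec 'MUL B, 4'. After: A=2 B=4 C=7 D=8 ZF=0 PC=5
Step 6: PC=5 exec 'SUB A, 1'. After: A=1 B=4 C=7 D=8 ZF=0 PC=6
Step 7: PC=6 exec 'JNZ 2'. After: A=1 B=4 C=7 D=8 ZF=0 PC=2
Step 8: PC=2 exec 'MOV D, 8'. After: A=1 B=4 C=7 D=8 ZF=0 PC=3
Step 9: PC=3 exec 'MOV C, 7'. After: A=1 B=4 C=7 D=8 ZF=0 PC=4
Step 10: PC=4 exec 'MUL B, 4'. After: A=1 B=16 C=7 D=8 ZF=0 PC=5
Step 11: PC=5 exec 'SUB A, 1'. After: A=0 B=16 C=7 D=8 ZF=1 PC=6
Step 12: PC=6 exec 'JNZ 2'. After: A=0 B=16 C=7 D=8 ZF=1 PC=7
Step 13: PC=7 exec 'ADD A, 2'. After: A=2 B=16 C=7 D=8 ZF=0 PC=8
Step 14: PC=8 exec 'MOV D, 4'. After: A=2 B=16 C=7 D=4 ZF=0 PC=9
Step 15: PC=9 exec 'ADD C, 3'. After: A=2 B=16 C=10 D=4 ZF=0 PC=10
Step 16: PC=10 exec 'HALT'. After: A=2 B=16 C=10 D=4 ZF=0 PC=10 HALTED

Answer: yes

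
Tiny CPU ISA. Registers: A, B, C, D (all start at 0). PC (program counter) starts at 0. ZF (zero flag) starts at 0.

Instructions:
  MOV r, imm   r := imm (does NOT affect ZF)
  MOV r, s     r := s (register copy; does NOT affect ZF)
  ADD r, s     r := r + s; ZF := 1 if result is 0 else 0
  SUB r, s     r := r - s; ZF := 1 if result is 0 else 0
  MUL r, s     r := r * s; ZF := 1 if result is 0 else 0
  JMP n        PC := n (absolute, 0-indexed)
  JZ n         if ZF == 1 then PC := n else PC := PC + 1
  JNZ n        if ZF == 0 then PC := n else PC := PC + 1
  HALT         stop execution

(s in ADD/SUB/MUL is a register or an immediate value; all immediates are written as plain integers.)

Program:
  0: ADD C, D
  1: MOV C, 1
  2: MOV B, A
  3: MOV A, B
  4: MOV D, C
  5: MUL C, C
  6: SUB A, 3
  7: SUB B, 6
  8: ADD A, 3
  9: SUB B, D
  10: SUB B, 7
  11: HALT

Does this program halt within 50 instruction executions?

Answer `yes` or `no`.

Answer: yes

Derivation:
Step 1: PC=0 exec 'ADD C, D'. After: A=0 B=0 C=0 D=0 ZF=1 PC=1
Step 2: PC=1 exec 'MOV C, 1'. After: A=0 B=0 C=1 D=0 ZF=1 PC=2
Step 3: PC=2 exec 'MOV B, A'. After: A=0 B=0 C=1 D=0 ZF=1 PC=3
Step 4: PC=3 exec 'MOV A, B'. After: A=0 B=0 C=1 D=0 ZF=1 PC=4
Step 5: PC=4 exec 'MOV D, C'. After: A=0 B=0 C=1 D=1 ZF=1 PC=5
Step 6: PC=5 exec 'MUL C, C'. After: A=0 B=0 C=1 D=1 ZF=0 PC=6
Step 7: PC=6 exec 'SUB A, 3'. After: A=-3 B=0 C=1 D=1 ZF=0 PC=7
Step 8: PC=7 exec 'SUB B, 6'. After: A=-3 B=-6 C=1 D=1 ZF=0 PC=8
Step 9: PC=8 exec 'ADD A, 3'. After: A=0 B=-6 C=1 D=1 ZF=1 PC=9
Step 10: PC=9 exec 'SUB B, D'. After: A=0 B=-7 C=1 D=1 ZF=0 PC=10
Step 11: PC=10 exec 'SUB B, 7'. After: A=0 B=-14 C=1 D=1 ZF=0 PC=11
Step 12: PC=11 exec 'HALT'. After: A=0 B=-14 C=1 D=1 ZF=0 PC=11 HALTED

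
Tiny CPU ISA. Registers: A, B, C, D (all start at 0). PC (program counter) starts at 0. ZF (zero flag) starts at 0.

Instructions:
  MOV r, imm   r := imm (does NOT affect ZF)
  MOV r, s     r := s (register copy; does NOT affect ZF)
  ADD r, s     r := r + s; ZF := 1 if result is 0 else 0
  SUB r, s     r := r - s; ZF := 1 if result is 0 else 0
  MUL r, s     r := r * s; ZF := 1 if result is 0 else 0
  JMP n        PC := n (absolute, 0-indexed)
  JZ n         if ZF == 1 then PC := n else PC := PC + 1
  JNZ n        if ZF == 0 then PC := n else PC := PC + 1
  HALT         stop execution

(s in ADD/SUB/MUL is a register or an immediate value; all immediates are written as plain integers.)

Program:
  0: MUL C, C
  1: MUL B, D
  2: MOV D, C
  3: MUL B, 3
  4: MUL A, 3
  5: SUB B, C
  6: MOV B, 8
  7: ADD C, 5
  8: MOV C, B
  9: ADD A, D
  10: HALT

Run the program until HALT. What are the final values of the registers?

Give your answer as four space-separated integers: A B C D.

Answer: 0 8 8 0

Derivation:
Step 1: PC=0 exec 'MUL C, C'. After: A=0 B=0 C=0 D=0 ZF=1 PC=1
Step 2: PC=1 exec 'MUL B, D'. After: A=0 B=0 C=0 D=0 ZF=1 PC=2
Step 3: PC=2 exec 'MOV D, C'. After: A=0 B=0 C=0 D=0 ZF=1 PC=3
Step 4: PC=3 exec 'MUL B, 3'. After: A=0 B=0 C=0 D=0 ZF=1 PC=4
Step 5: PC=4 exec 'MUL A, 3'. After: A=0 B=0 C=0 D=0 ZF=1 PC=5
Step 6: PC=5 exec 'SUB B, C'. After: A=0 B=0 C=0 D=0 ZF=1 PC=6
Step 7: PC=6 exec 'MOV B, 8'. After: A=0 B=8 C=0 D=0 ZF=1 PC=7
Step 8: PC=7 exec 'ADD C, 5'. After: A=0 B=8 C=5 D=0 ZF=0 PC=8
Step 9: PC=8 exec 'MOV C, B'. After: A=0 B=8 C=8 D=0 ZF=0 PC=9
Step 10: PC=9 exec 'ADD A, D'. After: A=0 B=8 C=8 D=0 ZF=1 PC=10
Step 11: PC=10 exec 'HALT'. After: A=0 B=8 C=8 D=0 ZF=1 PC=10 HALTED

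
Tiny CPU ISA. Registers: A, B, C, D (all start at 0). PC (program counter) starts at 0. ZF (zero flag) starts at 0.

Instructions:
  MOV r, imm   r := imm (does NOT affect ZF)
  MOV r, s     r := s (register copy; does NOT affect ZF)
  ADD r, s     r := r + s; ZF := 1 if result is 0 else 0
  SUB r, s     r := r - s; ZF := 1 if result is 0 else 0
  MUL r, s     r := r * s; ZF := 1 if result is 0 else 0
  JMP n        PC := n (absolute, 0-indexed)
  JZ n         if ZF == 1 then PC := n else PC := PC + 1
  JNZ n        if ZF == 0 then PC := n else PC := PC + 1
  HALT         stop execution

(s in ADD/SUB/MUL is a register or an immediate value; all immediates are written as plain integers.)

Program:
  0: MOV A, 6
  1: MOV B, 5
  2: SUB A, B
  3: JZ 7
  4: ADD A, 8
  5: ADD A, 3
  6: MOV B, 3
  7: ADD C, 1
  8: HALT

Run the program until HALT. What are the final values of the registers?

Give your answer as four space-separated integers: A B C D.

Answer: 12 3 1 0

Derivation:
Step 1: PC=0 exec 'MOV A, 6'. After: A=6 B=0 C=0 D=0 ZF=0 PC=1
Step 2: PC=1 exec 'MOV B, 5'. After: A=6 B=5 C=0 D=0 ZF=0 PC=2
Step 3: PC=2 exec 'SUB A, B'. After: A=1 B=5 C=0 D=0 ZF=0 PC=3
Step 4: PC=3 exec 'JZ 7'. After: A=1 B=5 C=0 D=0 ZF=0 PC=4
Step 5: PC=4 exec 'ADD A, 8'. After: A=9 B=5 C=0 D=0 ZF=0 PC=5
Step 6: PC=5 exec 'ADD A, 3'. After: A=12 B=5 C=0 D=0 ZF=0 PC=6
Step 7: PC=6 exec 'MOV B, 3'. After: A=12 B=3 C=0 D=0 ZF=0 PC=7
Step 8: PC=7 exec 'ADD C, 1'. After: A=12 B=3 C=1 D=0 ZF=0 PC=8
Step 9: PC=8 exec 'HALT'. After: A=12 B=3 C=1 D=0 ZF=0 PC=8 HALTED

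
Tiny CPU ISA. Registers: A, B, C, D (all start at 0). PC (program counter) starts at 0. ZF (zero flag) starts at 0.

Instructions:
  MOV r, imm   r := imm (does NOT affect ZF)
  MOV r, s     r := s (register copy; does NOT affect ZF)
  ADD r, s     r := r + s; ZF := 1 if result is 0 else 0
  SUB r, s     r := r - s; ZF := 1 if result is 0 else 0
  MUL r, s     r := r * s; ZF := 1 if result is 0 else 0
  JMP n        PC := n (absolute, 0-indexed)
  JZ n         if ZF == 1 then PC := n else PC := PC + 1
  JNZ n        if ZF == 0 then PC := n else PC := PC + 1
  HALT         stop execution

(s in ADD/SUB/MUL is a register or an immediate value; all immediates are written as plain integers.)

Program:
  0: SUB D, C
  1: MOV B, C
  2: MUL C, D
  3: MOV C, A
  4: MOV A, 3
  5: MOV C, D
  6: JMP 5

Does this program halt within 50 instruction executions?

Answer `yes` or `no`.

Step 1: PC=0 exec 'SUB D, C'. After: A=0 B=0 C=0 D=0 ZF=1 PC=1
Step 2: PC=1 exec 'MOV B, C'. After: A=0 B=0 C=0 D=0 ZF=1 PC=2
Step 3: PC=2 exec 'MUL C, D'. After: A=0 B=0 C=0 D=0 ZF=1 PC=3
Step 4: PC=3 exec 'MOV C, A'. After: A=0 B=0 C=0 D=0 ZF=1 PC=4
Step 5: PC=4 exec 'MOV A, 3'. After: A=3 B=0 C=0 D=0 ZF=1 PC=5
Step 6: PC=5 exec 'MOV C, D'. After: A=3 B=0 C=0 D=0 ZF=1 PC=6
Step 7: PC=6 exec 'JMP 5'. After: A=3 B=0 C=0 D=0 ZF=1 PC=5
State after step 7 equals state after step 5: the program is in a cycle of length 2 and will never halt.

Answer: no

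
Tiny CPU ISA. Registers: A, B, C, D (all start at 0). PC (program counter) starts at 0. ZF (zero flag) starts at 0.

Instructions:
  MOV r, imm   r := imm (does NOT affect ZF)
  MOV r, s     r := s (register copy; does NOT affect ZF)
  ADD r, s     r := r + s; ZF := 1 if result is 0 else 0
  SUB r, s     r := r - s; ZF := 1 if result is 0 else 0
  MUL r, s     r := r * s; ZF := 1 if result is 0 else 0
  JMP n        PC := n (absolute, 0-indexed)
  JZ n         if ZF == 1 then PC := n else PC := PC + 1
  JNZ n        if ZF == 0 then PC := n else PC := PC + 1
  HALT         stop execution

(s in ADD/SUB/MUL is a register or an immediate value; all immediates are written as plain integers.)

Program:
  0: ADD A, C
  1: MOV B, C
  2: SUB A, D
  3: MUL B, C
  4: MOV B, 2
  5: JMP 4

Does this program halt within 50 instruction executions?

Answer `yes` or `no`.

Step 1: PC=0 exec 'ADD A, C'. After: A=0 B=0 C=0 D=0 ZF=1 PC=1
Step 2: PC=1 exec 'MOV B, C'. After: A=0 B=0 C=0 D=0 ZF=1 PC=2
Step 3: PC=2 exec 'SUB A, D'. After: A=0 B=0 C=0 D=0 ZF=1 PC=3
Step 4: PC=3 exec 'MUL B, C'. After: A=0 B=0 C=0 D=0 ZF=1 PC=4
Step 5: PC=4 exec 'MOV B, 2'. After: A=0 B=2 C=0 D=0 ZF=1 PC=5
Step 6: PC=5 exec 'JMP 4'. After: A=0 B=2 C=0 D=0 ZF=1 PC=4
Step 7: PC=4 exec 'MOV B, 2'. After: A=0 B=2 C=0 D=0 ZF=1 PC=5
State after step 7 equals state after step 5: the program is in a cycle of length 2 and will never halt.

Answer: no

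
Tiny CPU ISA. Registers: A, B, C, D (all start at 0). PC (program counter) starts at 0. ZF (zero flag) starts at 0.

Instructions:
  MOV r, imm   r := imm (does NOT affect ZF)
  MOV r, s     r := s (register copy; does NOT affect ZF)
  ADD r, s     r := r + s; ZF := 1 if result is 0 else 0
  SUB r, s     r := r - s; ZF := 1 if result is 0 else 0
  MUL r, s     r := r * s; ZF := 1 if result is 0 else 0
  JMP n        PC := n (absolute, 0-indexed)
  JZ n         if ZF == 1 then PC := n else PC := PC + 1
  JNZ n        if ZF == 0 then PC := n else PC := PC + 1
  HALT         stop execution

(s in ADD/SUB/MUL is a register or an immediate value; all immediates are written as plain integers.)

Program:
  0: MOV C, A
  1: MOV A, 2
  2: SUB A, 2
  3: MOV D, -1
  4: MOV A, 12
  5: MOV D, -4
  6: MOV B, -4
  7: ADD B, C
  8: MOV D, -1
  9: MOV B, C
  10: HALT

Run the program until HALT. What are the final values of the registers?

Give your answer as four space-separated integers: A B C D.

Answer: 12 0 0 -1

Derivation:
Step 1: PC=0 exec 'MOV C, A'. After: A=0 B=0 C=0 D=0 ZF=0 PC=1
Step 2: PC=1 exec 'MOV A, 2'. After: A=2 B=0 C=0 D=0 ZF=0 PC=2
Step 3: PC=2 exec 'SUB A, 2'. After: A=0 B=0 C=0 D=0 ZF=1 PC=3
Step 4: PC=3 exec 'MOV D, -1'. After: A=0 B=0 C=0 D=-1 ZF=1 PC=4
Step 5: PC=4 exec 'MOV A, 12'. After: A=12 B=0 C=0 D=-1 ZF=1 PC=5
Step 6: PC=5 exec 'MOV D, -4'. After: A=12 B=0 C=0 D=-4 ZF=1 PC=6
Step 7: PC=6 exec 'MOV B, -4'. After: A=12 B=-4 C=0 D=-4 ZF=1 PC=7
Step 8: PC=7 exec 'ADD B, C'. After: A=12 B=-4 C=0 D=-4 ZF=0 PC=8
Step 9: PC=8 exec 'MOV D, -1'. After: A=12 B=-4 C=0 D=-1 ZF=0 PC=9
Step 10: PC=9 exec 'MOV B, C'. After: A=12 B=0 C=0 D=-1 ZF=0 PC=10
Step 11: PC=10 exec 'HALT'. After: A=12 B=0 C=0 D=-1 ZF=0 PC=10 HALTED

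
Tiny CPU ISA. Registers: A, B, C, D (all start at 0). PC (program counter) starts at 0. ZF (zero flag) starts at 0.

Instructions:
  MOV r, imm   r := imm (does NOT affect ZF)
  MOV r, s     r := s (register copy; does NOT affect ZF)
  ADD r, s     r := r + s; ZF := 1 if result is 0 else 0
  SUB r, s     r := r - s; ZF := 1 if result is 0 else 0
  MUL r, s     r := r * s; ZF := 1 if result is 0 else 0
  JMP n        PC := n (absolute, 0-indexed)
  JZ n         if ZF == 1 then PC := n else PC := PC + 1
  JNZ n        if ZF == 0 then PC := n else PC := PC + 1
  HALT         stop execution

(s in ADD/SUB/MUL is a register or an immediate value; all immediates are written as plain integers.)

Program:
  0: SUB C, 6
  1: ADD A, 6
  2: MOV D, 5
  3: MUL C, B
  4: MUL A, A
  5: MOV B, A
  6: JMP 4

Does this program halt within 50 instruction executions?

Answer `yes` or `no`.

Answer: no

Derivation:
Step 1: PC=0 exec 'SUB C, 6'. After: A=0 B=0 C=-6 D=0 ZF=0 PC=1
Step 2: PC=1 exec 'ADD A, 6'. After: A=6 B=0 C=-6 D=0 ZF=0 PC=2
Step 3: PC=2 exec 'MOV D, 5'. After: A=6 B=0 C=-6 D=5 ZF=0 PC=3
Step 4: PC=3 exec 'MUL C, B'. After: A=6 B=0 C=0 D=5 ZF=1 PC=4
Step 5: PC=4 exec 'MUL A, A'. After: A=36 B=0 C=0 D=5 ZF=0 PC=5
Step 6: PC=5 exec 'MOV B, A'. After: A=36 B=36 C=0 D=5 ZF=0 PC=6
Step 7: PC=6 exec 'JMP 4'. After: A=36 B=36 C=0 D=5 ZF=0 PC=4
Step 8: PC=4 exec 'MUL A, A'. After: A=1296 B=36 C=0 D=5 ZF=0 PC=5
Step 9: PC=5 exec 'MOV B, A'. After: A=1296 B=1296 C=0 D=5 ZF=0 PC=6
Step 10: PC=6 exec 'JMP 4'. After: A=1296 B=1296 C=0 D=5 ZF=0 PC=4
Step 11: PC=4 exec 'MUL A, A'. After: A=1679616 B=1296 C=0 D=5 ZF=0 PC=5
Step 12: PC=5 exec 'MOV B, A'. After: A=1679616 B=1679616 C=0 D=5 ZF=0 PC=6
Step 13: PC=6 exec 'JMP 4'. After: A=1679616 B=1679616 C=0 D=5 ZF=0 PC=4
Step 14: PC=4 exec 'MUL A, A'. After: A=2821109907456 B=1679616 C=0 D=5 ZF=0 PC=5
Step 15: PC=5 exec 'MOV B, A'. After: A=2821109907456 B=2821109907456 C=0 D=5 ZF=0 PC=6
After 50 steps: not halted. PC revisits the same instructions with no path to HALT; will never halt.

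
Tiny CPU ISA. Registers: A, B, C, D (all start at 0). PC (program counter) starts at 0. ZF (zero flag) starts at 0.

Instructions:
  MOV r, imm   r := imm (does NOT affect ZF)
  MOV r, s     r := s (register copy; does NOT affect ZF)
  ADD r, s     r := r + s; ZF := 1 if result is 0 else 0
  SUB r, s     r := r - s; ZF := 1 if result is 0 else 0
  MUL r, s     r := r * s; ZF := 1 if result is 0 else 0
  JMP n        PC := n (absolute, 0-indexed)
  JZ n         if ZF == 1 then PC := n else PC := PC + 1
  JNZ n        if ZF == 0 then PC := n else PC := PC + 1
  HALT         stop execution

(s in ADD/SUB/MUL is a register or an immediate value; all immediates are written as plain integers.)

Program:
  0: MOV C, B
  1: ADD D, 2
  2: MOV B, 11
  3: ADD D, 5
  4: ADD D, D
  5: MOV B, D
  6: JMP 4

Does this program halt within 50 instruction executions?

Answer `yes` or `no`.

Answer: no

Derivation:
Step 1: PC=0 exec 'MOV C, B'. After: A=0 B=0 C=0 D=0 ZF=0 PC=1
Step 2: PC=1 exec 'ADD D, 2'. After: A=0 B=0 C=0 D=2 ZF=0 PC=2
Step 3: PC=2 exec 'MOV B, 11'. After: A=0 B=11 C=0 D=2 ZF=0 PC=3
Step 4: PC=3 exec 'ADD D, 5'. After: A=0 B=11 C=0 D=7 ZF=0 PC=4
Step 5: PC=4 exec 'ADD D, D'. After: A=0 B=11 C=0 D=14 ZF=0 PC=5
Step 6: PC=5 exec 'MOV B, D'. After: A=0 B=14 C=0 D=14 ZF=0 PC=6
Step 7: PC=6 exec 'JMP 4'. After: A=0 B=14 C=0 D=14 ZF=0 PC=4
Step 8: PC=4 exec 'ADD D, D'. After: A=0 B=14 C=0 D=28 ZF=0 PC=5
Step 9: PC=5 exec 'MOV B, D'. After: A=0 B=28 C=0 D=28 ZF=0 PC=6
Step 10: PC=6 exec 'JMP 4'. After: A=0 B=28 C=0 D=28 ZF=0 PC=4
Step 11: PC=4 exec 'ADD D, D'. After: A=0 B=28 C=0 D=56 ZF=0 PC=5
Step 12: PC=5 exec 'MOV B, D'. After: A=0 B=56 C=0 D=56 ZF=0 PC=6
Step 13: PC=6 exec 'JMP 4'. After: A=0 B=56 C=0 D=56 ZF=0 PC=4
Step 14: PC=4 exec 'ADD D, D'. After: A=0 B=56 C=0 D=112 ZF=0 PC=5
Step 15: PC=5 exec 'MOV B, D'. After: A=0 B=112 C=0 D=112 ZF=0 PC=6
After 50 steps: not halted. PC revisits the same instructions with no path to HALT; will never halt.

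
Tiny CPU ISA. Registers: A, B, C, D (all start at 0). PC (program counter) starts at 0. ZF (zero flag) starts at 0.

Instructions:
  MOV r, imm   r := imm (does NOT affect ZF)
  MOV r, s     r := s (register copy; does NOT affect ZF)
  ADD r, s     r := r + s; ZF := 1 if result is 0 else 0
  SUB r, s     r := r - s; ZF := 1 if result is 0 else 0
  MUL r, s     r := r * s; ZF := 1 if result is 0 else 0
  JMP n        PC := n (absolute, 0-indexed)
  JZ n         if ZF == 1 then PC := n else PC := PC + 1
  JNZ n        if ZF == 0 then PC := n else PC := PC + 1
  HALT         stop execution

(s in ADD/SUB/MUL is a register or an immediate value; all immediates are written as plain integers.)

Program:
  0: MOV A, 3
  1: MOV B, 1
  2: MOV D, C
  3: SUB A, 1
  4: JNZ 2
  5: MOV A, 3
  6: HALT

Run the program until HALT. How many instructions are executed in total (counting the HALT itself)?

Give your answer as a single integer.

Step 1: PC=0 exec 'MOV A, 3'. After: A=3 B=0 C=0 D=0 ZF=0 PC=1
Step 2: PC=1 exec 'MOV B, 1'. After: A=3 B=1 C=0 D=0 ZF=0 PC=2
Step 3: PC=2 exec 'MOV D, C'. After: A=3 B=1 C=0 D=0 ZF=0 PC=3
Step 4: PC=3 exec 'SUB A, 1'. After: A=2 B=1 C=0 D=0 ZF=0 PC=4
Step 5: PC=4 exec 'JNZ 2'. After: A=2 B=1 C=0 D=0 ZF=0 PC=2
Step 6: PC=2 exec 'MOV D, C'. After: A=2 B=1 C=0 D=0 ZF=0 PC=3
Step 7: PC=3 exec 'SUB A, 1'. After: A=1 B=1 C=0 D=0 ZF=0 PC=4
Step 8: PC=4 exec 'JNZ 2'. After: A=1 B=1 C=0 D=0 ZF=0 PC=2
Step 9: PC=2 exec 'MOV D, C'. After: A=1 B=1 C=0 D=0 ZF=0 PC=3
Step 10: PC=3 exec 'SUB A, 1'. After: A=0 B=1 C=0 D=0 ZF=1 PC=4
Step 11: PC=4 exec 'JNZ 2'. After: A=0 B=1 C=0 D=0 ZF=1 PC=5
Step 12: PC=5 exec 'MOV A, 3'. After: A=3 B=1 C=0 D=0 ZF=1 PC=6
Step 13: PC=6 exec 'HALT'. After: A=3 B=1 C=0 D=0 ZF=1 PC=6 HALTED
Total instructions executed: 13

Answer: 13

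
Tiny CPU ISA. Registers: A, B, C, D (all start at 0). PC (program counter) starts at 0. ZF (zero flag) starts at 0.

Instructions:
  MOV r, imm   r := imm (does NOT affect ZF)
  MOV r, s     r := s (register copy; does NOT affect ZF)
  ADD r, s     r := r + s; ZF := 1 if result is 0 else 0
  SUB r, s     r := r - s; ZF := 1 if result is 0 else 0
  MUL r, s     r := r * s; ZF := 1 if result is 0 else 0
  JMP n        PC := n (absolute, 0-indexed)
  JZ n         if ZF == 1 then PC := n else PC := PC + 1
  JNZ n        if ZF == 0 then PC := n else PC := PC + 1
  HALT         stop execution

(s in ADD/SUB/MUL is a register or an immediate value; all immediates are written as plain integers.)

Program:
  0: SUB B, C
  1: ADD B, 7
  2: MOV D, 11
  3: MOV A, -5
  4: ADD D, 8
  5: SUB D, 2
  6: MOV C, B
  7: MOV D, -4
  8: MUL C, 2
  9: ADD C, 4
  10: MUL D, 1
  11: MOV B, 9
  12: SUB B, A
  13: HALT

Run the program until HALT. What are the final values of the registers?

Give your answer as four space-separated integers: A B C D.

Step 1: PC=0 exec 'SUB B, C'. After: A=0 B=0 C=0 D=0 ZF=1 PC=1
Step 2: PC=1 exec 'ADD B, 7'. After: A=0 B=7 C=0 D=0 ZF=0 PC=2
Step 3: PC=2 exec 'MOV D, 11'. After: A=0 B=7 C=0 D=11 ZF=0 PC=3
Step 4: PC=3 exec 'MOV A, -5'. After: A=-5 B=7 C=0 D=11 ZF=0 PC=4
Step 5: PC=4 exec 'ADD D, 8'. After: A=-5 B=7 C=0 D=19 ZF=0 PC=5
Step 6: PC=5 exec 'SUB D, 2'. After: A=-5 B=7 C=0 D=17 ZF=0 PC=6
Step 7: PC=6 exec 'MOV C, B'. After: A=-5 B=7 C=7 D=17 ZF=0 PC=7
Step 8: PC=7 exec 'MOV D, -4'. After: A=-5 B=7 C=7 D=-4 ZF=0 PC=8
Step 9: PC=8 exec 'MUL C, 2'. After: A=-5 B=7 C=14 D=-4 ZF=0 PC=9
Step 10: PC=9 exec 'ADD C, 4'. After: A=-5 B=7 C=18 D=-4 ZF=0 PC=10
Step 11: PC=10 exec 'MUL D, 1'. After: A=-5 B=7 C=18 D=-4 ZF=0 PC=11
Step 12: PC=11 exec 'MOV B, 9'. After: A=-5 B=9 C=18 D=-4 ZF=0 PC=12
Step 13: PC=12 exec 'SUB B, A'. After: A=-5 B=14 C=18 D=-4 ZF=0 PC=13
Step 14: PC=13 exec 'HALT'. After: A=-5 B=14 C=18 D=-4 ZF=0 PC=13 HALTED

Answer: -5 14 18 -4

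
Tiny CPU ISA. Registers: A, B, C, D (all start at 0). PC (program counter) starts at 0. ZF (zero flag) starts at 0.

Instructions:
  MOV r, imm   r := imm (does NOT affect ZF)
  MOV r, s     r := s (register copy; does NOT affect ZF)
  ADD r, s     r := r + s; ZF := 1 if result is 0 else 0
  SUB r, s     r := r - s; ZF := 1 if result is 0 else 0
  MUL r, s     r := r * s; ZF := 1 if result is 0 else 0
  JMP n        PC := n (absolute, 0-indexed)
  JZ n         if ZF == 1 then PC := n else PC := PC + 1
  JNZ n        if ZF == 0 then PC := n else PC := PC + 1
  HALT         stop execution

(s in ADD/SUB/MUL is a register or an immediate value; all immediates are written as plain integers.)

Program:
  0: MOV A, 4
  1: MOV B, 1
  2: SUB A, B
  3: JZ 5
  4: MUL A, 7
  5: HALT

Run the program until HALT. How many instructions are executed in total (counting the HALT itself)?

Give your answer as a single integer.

Answer: 6

Derivation:
Step 1: PC=0 exec 'MOV A, 4'. After: A=4 B=0 C=0 D=0 ZF=0 PC=1
Step 2: PC=1 exec 'MOV B, 1'. After: A=4 B=1 C=0 D=0 ZF=0 PC=2
Step 3: PC=2 exec 'SUB A, B'. After: A=3 B=1 C=0 D=0 ZF=0 PC=3
Step 4: PC=3 exec 'JZ 5'. After: A=3 B=1 C=0 D=0 ZF=0 PC=4
Step 5: PC=4 exec 'MUL A, 7'. After: A=21 B=1 C=0 D=0 ZF=0 PC=5
Step 6: PC=5 exec 'HALT'. After: A=21 B=1 C=0 D=0 ZF=0 PC=5 HALTED
Total instructions executed: 6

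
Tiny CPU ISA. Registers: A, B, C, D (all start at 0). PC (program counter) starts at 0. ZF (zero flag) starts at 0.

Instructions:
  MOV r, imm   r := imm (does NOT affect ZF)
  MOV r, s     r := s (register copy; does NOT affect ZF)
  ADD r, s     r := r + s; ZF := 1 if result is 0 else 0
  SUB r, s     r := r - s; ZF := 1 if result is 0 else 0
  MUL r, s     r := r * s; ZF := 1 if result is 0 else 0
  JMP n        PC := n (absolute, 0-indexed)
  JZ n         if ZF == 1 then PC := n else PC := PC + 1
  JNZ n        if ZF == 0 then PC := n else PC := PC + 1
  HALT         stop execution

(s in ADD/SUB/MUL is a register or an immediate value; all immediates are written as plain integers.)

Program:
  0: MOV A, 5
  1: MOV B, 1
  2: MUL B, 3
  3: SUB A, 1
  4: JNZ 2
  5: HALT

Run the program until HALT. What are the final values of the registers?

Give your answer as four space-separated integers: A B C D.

Step 1: PC=0 exec 'MOV A, 5'. After: A=5 B=0 C=0 D=0 ZF=0 PC=1
Step 2: PC=1 exec 'MOV B, 1'. After: A=5 B=1 C=0 D=0 ZF=0 PC=2
Step 3: PC=2 exec 'MUL B, 3'. After: A=5 B=3 C=0 D=0 ZF=0 PC=3
Step 4: PC=3 exec 'SUB A, 1'. After: A=4 B=3 C=0 D=0 ZF=0 PC=4
Step 5: PC=4 exec 'JNZ 2'. After: A=4 B=3 C=0 D=0 ZF=0 PC=2
Step 6: PC=2 exec 'MUL B, 3'. After: A=4 B=9 C=0 D=0 ZF=0 PC=3
Step 7: PC=3 exec 'SUB A, 1'. After: A=3 B=9 C=0 D=0 ZF=0 PC=4
Step 8: PC=4 exec 'JNZ 2'. After: A=3 B=9 C=0 D=0 ZF=0 PC=2
Step 9: PC=2 exec 'MUL B, 3'. After: A=3 B=27 C=0 D=0 ZF=0 PC=3
Step 10: PC=3 exec 'SUB A, 1'. After: A=2 B=27 C=0 D=0 ZF=0 PC=4
Step 11: PC=4 exec 'JNZ 2'. After: A=2 B=27 C=0 D=0 ZF=0 PC=2
Step 12: PC=2 exec 'MUL B, 3'. After: A=2 B=81 C=0 D=0 ZF=0 PC=3
Step 13: PC=3 exec 'SUB A, 1'. After: A=1 B=81 C=0 D=0 ZF=0 PC=4
Step 14: PC=4 exec 'JNZ 2'. After: A=1 B=81 C=0 D=0 ZF=0 PC=2
Step 15: PC=2 exec 'MUL B, 3'. After: A=1 B=243 C=0 D=0 ZF=0 PC=3
Step 16: PC=3 exec 'SUB A, 1'. After: A=0 B=243 C=0 D=0 ZF=1 PC=4
Step 17: PC=4 exec 'JNZ 2'. After: A=0 B=243 C=0 D=0 ZF=1 PC=5
Step 18: PC=5 exec 'HALT'. After: A=0 B=243 C=0 D=0 ZF=1 PC=5 HALTED

Answer: 0 243 0 0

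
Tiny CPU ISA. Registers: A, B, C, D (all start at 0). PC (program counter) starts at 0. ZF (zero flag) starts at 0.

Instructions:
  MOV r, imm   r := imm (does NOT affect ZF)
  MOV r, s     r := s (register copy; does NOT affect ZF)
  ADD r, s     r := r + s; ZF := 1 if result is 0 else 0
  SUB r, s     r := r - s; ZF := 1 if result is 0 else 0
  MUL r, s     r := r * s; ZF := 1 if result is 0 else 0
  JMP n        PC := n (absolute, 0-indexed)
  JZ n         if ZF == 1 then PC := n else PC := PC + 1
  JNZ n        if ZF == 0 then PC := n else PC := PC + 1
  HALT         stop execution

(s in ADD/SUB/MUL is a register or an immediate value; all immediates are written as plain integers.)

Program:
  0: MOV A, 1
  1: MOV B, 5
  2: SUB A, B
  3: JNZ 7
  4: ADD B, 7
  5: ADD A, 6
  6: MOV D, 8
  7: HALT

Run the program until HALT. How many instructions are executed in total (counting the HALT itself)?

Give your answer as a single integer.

Answer: 5

Derivation:
Step 1: PC=0 exec 'MOV A, 1'. After: A=1 B=0 C=0 D=0 ZF=0 PC=1
Step 2: PC=1 exec 'MOV B, 5'. After: A=1 B=5 C=0 D=0 ZF=0 PC=2
Step 3: PC=2 exec 'SUB A, B'. After: A=-4 B=5 C=0 D=0 ZF=0 PC=3
Step 4: PC=3 exec 'JNZ 7'. After: A=-4 B=5 C=0 D=0 ZF=0 PC=7
Step 5: PC=7 exec 'HALT'. After: A=-4 B=5 C=0 D=0 ZF=0 PC=7 HALTED
Total instructions executed: 5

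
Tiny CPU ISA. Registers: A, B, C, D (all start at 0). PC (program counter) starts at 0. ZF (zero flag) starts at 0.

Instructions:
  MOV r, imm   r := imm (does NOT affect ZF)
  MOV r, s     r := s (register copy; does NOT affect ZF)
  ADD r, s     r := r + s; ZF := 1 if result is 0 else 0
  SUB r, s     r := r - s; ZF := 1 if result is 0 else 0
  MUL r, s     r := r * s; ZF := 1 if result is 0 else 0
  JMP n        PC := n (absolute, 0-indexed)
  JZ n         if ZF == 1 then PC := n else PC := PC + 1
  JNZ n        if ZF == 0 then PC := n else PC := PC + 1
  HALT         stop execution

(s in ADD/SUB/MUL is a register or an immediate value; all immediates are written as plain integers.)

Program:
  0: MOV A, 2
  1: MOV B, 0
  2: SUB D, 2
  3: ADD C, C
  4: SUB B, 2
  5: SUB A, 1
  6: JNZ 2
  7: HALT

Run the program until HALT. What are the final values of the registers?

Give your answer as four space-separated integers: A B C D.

Answer: 0 -4 0 -4

Derivation:
Step 1: PC=0 exec 'MOV A, 2'. After: A=2 B=0 C=0 D=0 ZF=0 PC=1
Step 2: PC=1 exec 'MOV B, 0'. After: A=2 B=0 C=0 D=0 ZF=0 PC=2
Step 3: PC=2 exec 'SUB D, 2'. After: A=2 B=0 C=0 D=-2 ZF=0 PC=3
Step 4: PC=3 exec 'ADD C, C'. After: A=2 B=0 C=0 D=-2 ZF=1 PC=4
Step 5: PC=4 exec 'SUB B, 2'. After: A=2 B=-2 C=0 D=-2 ZF=0 PC=5
Step 6: PC=5 exec 'SUB A, 1'. After: A=1 B=-2 C=0 D=-2 ZF=0 PC=6
Step 7: PC=6 exec 'JNZ 2'. After: A=1 B=-2 C=0 D=-2 ZF=0 PC=2
Step 8: PC=2 exec 'SUB D, 2'. After: A=1 B=-2 C=0 D=-4 ZF=0 PC=3
Step 9: PC=3 exec 'ADD C, C'. After: A=1 B=-2 C=0 D=-4 ZF=1 PC=4
Step 10: PC=4 exec 'SUB B, 2'. After: A=1 B=-4 C=0 D=-4 ZF=0 PC=5
Step 11: PC=5 exec 'SUB A, 1'. After: A=0 B=-4 C=0 D=-4 ZF=1 PC=6
Step 12: PC=6 exec 'JNZ 2'. After: A=0 B=-4 C=0 D=-4 ZF=1 PC=7
Step 13: PC=7 exec 'HALT'. After: A=0 B=-4 C=0 D=-4 ZF=1 PC=7 HALTED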